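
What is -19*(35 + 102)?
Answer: -2603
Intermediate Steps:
-19*(35 + 102) = -19*137 = -2603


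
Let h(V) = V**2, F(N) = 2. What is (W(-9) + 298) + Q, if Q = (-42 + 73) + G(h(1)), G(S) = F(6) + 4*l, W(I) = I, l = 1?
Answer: 326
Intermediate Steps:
G(S) = 6 (G(S) = 2 + 4*1 = 2 + 4 = 6)
Q = 37 (Q = (-42 + 73) + 6 = 31 + 6 = 37)
(W(-9) + 298) + Q = (-9 + 298) + 37 = 289 + 37 = 326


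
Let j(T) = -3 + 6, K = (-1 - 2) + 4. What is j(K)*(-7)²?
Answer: 147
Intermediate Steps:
K = 1 (K = -3 + 4 = 1)
j(T) = 3
j(K)*(-7)² = 3*(-7)² = 3*49 = 147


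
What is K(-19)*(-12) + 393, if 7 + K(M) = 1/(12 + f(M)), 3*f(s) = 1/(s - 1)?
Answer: 342243/719 ≈ 476.00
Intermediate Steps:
f(s) = 1/(3*(-1 + s)) (f(s) = 1/(3*(s - 1)) = 1/(3*(-1 + s)))
K(M) = -7 + 1/(12 + 1/(3*(-1 + M)))
K(-19)*(-12) + 393 = ((242 - 249*(-19))/(-35 + 36*(-19)))*(-12) + 393 = ((242 + 4731)/(-35 - 684))*(-12) + 393 = (4973/(-719))*(-12) + 393 = -1/719*4973*(-12) + 393 = -4973/719*(-12) + 393 = 59676/719 + 393 = 342243/719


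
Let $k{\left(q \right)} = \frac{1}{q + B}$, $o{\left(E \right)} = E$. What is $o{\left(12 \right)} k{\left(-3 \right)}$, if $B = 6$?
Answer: $4$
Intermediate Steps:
$k{\left(q \right)} = \frac{1}{6 + q}$ ($k{\left(q \right)} = \frac{1}{q + 6} = \frac{1}{6 + q}$)
$o{\left(12 \right)} k{\left(-3 \right)} = \frac{12}{6 - 3} = \frac{12}{3} = 12 \cdot \frac{1}{3} = 4$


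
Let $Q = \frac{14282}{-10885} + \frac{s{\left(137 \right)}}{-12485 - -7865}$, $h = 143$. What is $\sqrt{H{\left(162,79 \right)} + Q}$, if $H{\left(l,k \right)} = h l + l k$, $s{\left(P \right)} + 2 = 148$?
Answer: $\frac{\sqrt{742431674169570}}{143682} \approx 189.64$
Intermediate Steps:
$s{\left(P \right)} = 146$ ($s{\left(P \right)} = -2 + 148 = 146$)
$H{\left(l,k \right)} = 143 l + k l$ ($H{\left(l,k \right)} = 143 l + l k = 143 l + k l$)
$Q = - \frac{193063}{143682}$ ($Q = \frac{14282}{-10885} + \frac{146}{-12485 - -7865} = 14282 \left(- \frac{1}{10885}\right) + \frac{146}{-12485 + 7865} = - \frac{14282}{10885} + \frac{146}{-4620} = - \frac{14282}{10885} + 146 \left(- \frac{1}{4620}\right) = - \frac{14282}{10885} - \frac{73}{2310} = - \frac{193063}{143682} \approx -1.3437$)
$\sqrt{H{\left(162,79 \right)} + Q} = \sqrt{162 \left(143 + 79\right) - \frac{193063}{143682}} = \sqrt{162 \cdot 222 - \frac{193063}{143682}} = \sqrt{35964 - \frac{193063}{143682}} = \sqrt{\frac{5167186385}{143682}} = \frac{\sqrt{742431674169570}}{143682}$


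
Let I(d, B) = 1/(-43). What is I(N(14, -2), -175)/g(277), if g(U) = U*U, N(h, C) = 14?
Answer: -1/3299347 ≈ -3.0309e-7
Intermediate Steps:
I(d, B) = -1/43
g(U) = U²
I(N(14, -2), -175)/g(277) = -1/(43*(277²)) = -1/43/76729 = -1/43*1/76729 = -1/3299347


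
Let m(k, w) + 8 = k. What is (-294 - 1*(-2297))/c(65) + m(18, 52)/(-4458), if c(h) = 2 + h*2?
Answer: 496003/32692 ≈ 15.172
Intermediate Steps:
c(h) = 2 + 2*h
m(k, w) = -8 + k
(-294 - 1*(-2297))/c(65) + m(18, 52)/(-4458) = (-294 - 1*(-2297))/(2 + 2*65) + (-8 + 18)/(-4458) = (-294 + 2297)/(2 + 130) + 10*(-1/4458) = 2003/132 - 5/2229 = 496003/32692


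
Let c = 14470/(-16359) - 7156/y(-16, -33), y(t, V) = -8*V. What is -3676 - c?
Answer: -437637097/119966 ≈ -3648.0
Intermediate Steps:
y(t, V) = -8*V
c = -3357919/119966 (c = 14470/(-16359) - 7156/((-8*(-33))) = 14470*(-1/16359) - 7156/264 = -14470/16359 - 7156*1/264 = -14470/16359 - 1789/66 = -3357919/119966 ≈ -27.991)
-3676 - c = -3676 - 1*(-3357919/119966) = -3676 + 3357919/119966 = -437637097/119966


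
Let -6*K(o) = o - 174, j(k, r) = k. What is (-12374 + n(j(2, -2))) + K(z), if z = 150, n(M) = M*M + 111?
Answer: -12255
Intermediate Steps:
n(M) = 111 + M² (n(M) = M² + 111 = 111 + M²)
K(o) = 29 - o/6 (K(o) = -(o - 174)/6 = -(-174 + o)/6 = 29 - o/6)
(-12374 + n(j(2, -2))) + K(z) = (-12374 + (111 + 2²)) + (29 - ⅙*150) = (-12374 + (111 + 4)) + (29 - 25) = (-12374 + 115) + 4 = -12259 + 4 = -12255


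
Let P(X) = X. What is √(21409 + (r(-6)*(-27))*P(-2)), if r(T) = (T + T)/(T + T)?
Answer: 13*√127 ≈ 146.50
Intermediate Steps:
r(T) = 1 (r(T) = (2*T)/((2*T)) = (2*T)*(1/(2*T)) = 1)
√(21409 + (r(-6)*(-27))*P(-2)) = √(21409 + (1*(-27))*(-2)) = √(21409 - 27*(-2)) = √(21409 + 54) = √21463 = 13*√127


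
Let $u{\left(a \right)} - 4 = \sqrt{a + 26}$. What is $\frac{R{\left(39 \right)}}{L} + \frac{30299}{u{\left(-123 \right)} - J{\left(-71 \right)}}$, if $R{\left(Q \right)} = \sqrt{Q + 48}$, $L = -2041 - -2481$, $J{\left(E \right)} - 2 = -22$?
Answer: $\frac{727176}{673} + \frac{\sqrt{87}}{440} - \frac{30299 i \sqrt{97}}{673} \approx 1080.5 - 443.4 i$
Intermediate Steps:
$u{\left(a \right)} = 4 + \sqrt{26 + a}$ ($u{\left(a \right)} = 4 + \sqrt{a + 26} = 4 + \sqrt{26 + a}$)
$J{\left(E \right)} = -20$ ($J{\left(E \right)} = 2 - 22 = -20$)
$L = 440$ ($L = -2041 + 2481 = 440$)
$R{\left(Q \right)} = \sqrt{48 + Q}$
$\frac{R{\left(39 \right)}}{L} + \frac{30299}{u{\left(-123 \right)} - J{\left(-71 \right)}} = \frac{\sqrt{48 + 39}}{440} + \frac{30299}{\left(4 + \sqrt{26 - 123}\right) - -20} = \sqrt{87} \cdot \frac{1}{440} + \frac{30299}{\left(4 + \sqrt{-97}\right) + 20} = \frac{\sqrt{87}}{440} + \frac{30299}{\left(4 + i \sqrt{97}\right) + 20} = \frac{\sqrt{87}}{440} + \frac{30299}{24 + i \sqrt{97}} = \frac{30299}{24 + i \sqrt{97}} + \frac{\sqrt{87}}{440}$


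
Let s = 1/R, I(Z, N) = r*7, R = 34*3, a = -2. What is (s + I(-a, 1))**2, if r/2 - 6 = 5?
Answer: 246772681/10404 ≈ 23719.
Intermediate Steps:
r = 22 (r = 12 + 2*5 = 12 + 10 = 22)
R = 102
I(Z, N) = 154 (I(Z, N) = 22*7 = 154)
s = 1/102 ≈ 0.0098039
(s + I(-a, 1))**2 = (1/102 + 154)**2 = (15709/102)**2 = 246772681/10404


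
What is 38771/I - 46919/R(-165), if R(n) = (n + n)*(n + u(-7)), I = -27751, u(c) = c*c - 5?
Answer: -2850175199/1108097430 ≈ -2.5721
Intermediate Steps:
u(c) = -5 + c**2 (u(c) = c**2 - 5 = -5 + c**2)
R(n) = 2*n*(44 + n) (R(n) = (n + n)*(n + (-5 + (-7)**2)) = (2*n)*(n + (-5 + 49)) = (2*n)*(n + 44) = (2*n)*(44 + n) = 2*n*(44 + n))
38771/I - 46919/R(-165) = 38771/(-27751) - 46919*(-1/(330*(44 - 165))) = 38771*(-1/27751) - 46919/(2*(-165)*(-121)) = -38771/27751 - 46919/39930 = -2850175199/1108097430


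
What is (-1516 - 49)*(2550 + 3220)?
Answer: -9030050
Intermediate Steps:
(-1516 - 49)*(2550 + 3220) = -1565*5770 = -9030050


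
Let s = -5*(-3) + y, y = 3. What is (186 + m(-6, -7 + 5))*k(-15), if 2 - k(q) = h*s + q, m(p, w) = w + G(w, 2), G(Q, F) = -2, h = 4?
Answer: -10010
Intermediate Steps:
s = 18 (s = -5*(-3) + 3 = 15 + 3 = 18)
m(p, w) = -2 + w (m(p, w) = w - 2 = -2 + w)
k(q) = -70 - q (k(q) = 2 - (4*18 + q) = 2 - (72 + q) = 2 + (-72 - q) = -70 - q)
(186 + m(-6, -7 + 5))*k(-15) = (186 + (-2 + (-7 + 5)))*(-70 - 1*(-15)) = (186 + (-2 - 2))*(-70 + 15) = (186 - 4)*(-55) = 182*(-55) = -10010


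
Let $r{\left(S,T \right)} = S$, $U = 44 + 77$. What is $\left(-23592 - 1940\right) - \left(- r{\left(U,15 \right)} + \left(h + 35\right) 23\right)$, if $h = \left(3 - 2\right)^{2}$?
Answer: $-26239$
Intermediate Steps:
$U = 121$
$h = 1$ ($h = 1^{2} = 1$)
$\left(-23592 - 1940\right) - \left(- r{\left(U,15 \right)} + \left(h + 35\right) 23\right) = \left(-23592 - 1940\right) + \left(121 - \left(1 + 35\right) 23\right) = -25532 + \left(121 - 36 \cdot 23\right) = -25532 + \left(121 - 828\right) = -25532 - 707 = -26239$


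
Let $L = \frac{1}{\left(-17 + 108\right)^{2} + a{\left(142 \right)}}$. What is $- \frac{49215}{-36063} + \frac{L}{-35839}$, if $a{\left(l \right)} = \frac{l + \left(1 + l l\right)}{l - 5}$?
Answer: $\frac{678954070574303}{497513374103676} \approx 1.3647$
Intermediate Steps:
$a{\left(l \right)} = \frac{1 + l + l^{2}}{-5 + l}$ ($a{\left(l \right)} = \frac{l + \left(1 + l^{2}\right)}{-5 + l} = \frac{1 + l + l^{2}}{-5 + l}$)
$L = \frac{137}{1154804}$ ($L = \frac{1}{\left(-17 + 108\right)^{2} + \frac{1 + 142 + 142^{2}}{-5 + 142}} = \frac{1}{91^{2} + \frac{1 + 142 + 20164}{137}} = \frac{1}{8281 + \frac{1}{137} \cdot 20307} = \frac{1}{8281 + \frac{20307}{137}} = \frac{1}{\frac{1154804}{137}} = \frac{137}{1154804} \approx 0.00011863$)
$- \frac{49215}{-36063} + \frac{L}{-35839} = - \frac{49215}{-36063} + \frac{137}{1154804 \left(-35839\right)} = \left(-49215\right) \left(- \frac{1}{36063}\right) + \frac{137}{1154804} \left(- \frac{1}{35839}\right) = \frac{16405}{12021} - \frac{137}{41387020556} = \frac{678954070574303}{497513374103676}$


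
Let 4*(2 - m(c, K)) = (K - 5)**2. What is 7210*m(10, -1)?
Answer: -50470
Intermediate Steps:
m(c, K) = 2 - (-5 + K)**2/4 (m(c, K) = 2 - (K - 5)**2/4 = 2 - (-5 + K)**2/4)
7210*m(10, -1) = 7210*(2 - (-5 - 1)**2/4) = 7210*(2 - 1/4*(-6)**2) = 7210*(2 - 1/4*36) = 7210*(2 - 9) = 7210*(-7) = -50470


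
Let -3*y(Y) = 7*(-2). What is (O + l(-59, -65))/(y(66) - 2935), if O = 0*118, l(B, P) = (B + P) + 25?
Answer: 297/8791 ≈ 0.033785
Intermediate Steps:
y(Y) = 14/3 (y(Y) = -7*(-2)/3 = -⅓*(-14) = 14/3)
l(B, P) = 25 + B + P
O = 0
(O + l(-59, -65))/(y(66) - 2935) = (0 + (25 - 59 - 65))/(14/3 - 2935) = (0 - 99)/(-8791/3) = -99*(-3/8791) = 297/8791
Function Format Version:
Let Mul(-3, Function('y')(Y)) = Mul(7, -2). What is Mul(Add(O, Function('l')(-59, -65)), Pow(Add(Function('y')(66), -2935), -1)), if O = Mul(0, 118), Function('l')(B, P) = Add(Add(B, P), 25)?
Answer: Rational(297, 8791) ≈ 0.033785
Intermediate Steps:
Function('y')(Y) = Rational(14, 3) (Function('y')(Y) = Mul(Rational(-1, 3), Mul(7, -2)) = Mul(Rational(-1, 3), -14) = Rational(14, 3))
Function('l')(B, P) = Add(25, B, P)
O = 0
Mul(Add(O, Function('l')(-59, -65)), Pow(Add(Function('y')(66), -2935), -1)) = Mul(Add(0, Add(25, -59, -65)), Pow(Add(Rational(14, 3), -2935), -1)) = Mul(Add(0, -99), Pow(Rational(-8791, 3), -1)) = Mul(-99, Rational(-3, 8791)) = Rational(297, 8791)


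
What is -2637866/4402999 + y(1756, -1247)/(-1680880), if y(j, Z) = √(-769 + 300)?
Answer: -2637866/4402999 - I*√469/1680880 ≈ -0.59911 - 1.2884e-5*I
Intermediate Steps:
y(j, Z) = I*√469 (y(j, Z) = √(-469) = I*√469)
-2637866/4402999 + y(1756, -1247)/(-1680880) = -2637866/4402999 + (I*√469)/(-1680880) = -2637866*1/4402999 + (I*√469)*(-1/1680880) = -2637866/4402999 - I*√469/1680880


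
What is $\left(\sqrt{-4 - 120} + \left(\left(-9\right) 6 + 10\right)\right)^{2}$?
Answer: $1812 - 176 i \sqrt{31} \approx 1812.0 - 979.93 i$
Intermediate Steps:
$\left(\sqrt{-4 - 120} + \left(\left(-9\right) 6 + 10\right)\right)^{2} = \left(\sqrt{-124} + \left(-54 + 10\right)\right)^{2} = \left(2 i \sqrt{31} - 44\right)^{2} = \left(-44 + 2 i \sqrt{31}\right)^{2}$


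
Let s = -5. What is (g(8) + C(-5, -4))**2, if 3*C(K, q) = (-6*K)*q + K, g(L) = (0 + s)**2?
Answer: 2500/9 ≈ 277.78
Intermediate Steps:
g(L) = 25 (g(L) = (0 - 5)**2 = (-5)**2 = 25)
C(K, q) = K/3 - 2*K*q (C(K, q) = ((-6*K)*q + K)/3 = (-6*K*q + K)/3 = (K - 6*K*q)/3 = K/3 - 2*K*q)
(g(8) + C(-5, -4))**2 = (25 + (1/3)*(-5)*(1 - 6*(-4)))**2 = (25 + (1/3)*(-5)*(1 + 24))**2 = (25 + (1/3)*(-5)*25)**2 = (25 - 125/3)**2 = (-50/3)**2 = 2500/9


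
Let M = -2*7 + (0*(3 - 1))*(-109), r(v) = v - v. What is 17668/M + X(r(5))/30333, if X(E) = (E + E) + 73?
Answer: -38280173/30333 ≈ -1262.0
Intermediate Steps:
r(v) = 0
X(E) = 73 + 2*E (X(E) = 2*E + 73 = 73 + 2*E)
M = -14 (M = -14 + (0*2)*(-109) = -14 + 0*(-109) = -14 + 0 = -14)
17668/M + X(r(5))/30333 = 17668/(-14) + (73 + 2*0)/30333 = 17668*(-1/14) + (73 + 0)*(1/30333) = -1262 + 73*(1/30333) = -1262 + 73/30333 = -38280173/30333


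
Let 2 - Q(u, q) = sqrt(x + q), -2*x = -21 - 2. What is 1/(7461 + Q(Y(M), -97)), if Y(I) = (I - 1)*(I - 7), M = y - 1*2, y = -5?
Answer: 14926/111392909 + 3*I*sqrt(38)/111392909 ≈ 0.00013399 + 1.6602e-7*I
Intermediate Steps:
M = -7 (M = -5 - 1*2 = -5 - 2 = -7)
Y(I) = (-1 + I)*(-7 + I)
x = 23/2 (x = -(-21 - 2)/2 = -1/2*(-23) = 23/2 ≈ 11.500)
Q(u, q) = 2 - sqrt(23/2 + q)
1/(7461 + Q(Y(M), -97)) = 1/(7461 + (2 - sqrt(46 + 4*(-97))/2)) = 1/(7461 + (2 - sqrt(46 - 388)/2)) = 1/(7461 + (2 - 3*I*sqrt(38)/2)) = 1/(7463 - 3*I*sqrt(38)/2)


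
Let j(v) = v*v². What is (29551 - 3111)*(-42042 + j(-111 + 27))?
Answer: -16782684240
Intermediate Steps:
j(v) = v³
(29551 - 3111)*(-42042 + j(-111 + 27)) = (29551 - 3111)*(-42042 + (-111 + 27)³) = 26440*(-42042 + (-84)³) = 26440*(-42042 - 592704) = 26440*(-634746) = -16782684240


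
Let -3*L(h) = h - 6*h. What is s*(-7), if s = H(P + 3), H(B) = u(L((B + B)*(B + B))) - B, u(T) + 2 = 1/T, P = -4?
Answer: 119/20 ≈ 5.9500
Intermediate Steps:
L(h) = 5*h/3 (L(h) = -(h - 6*h)/3 = -(-5)*h/3 = 5*h/3)
u(T) = -2 + 1/T
H(B) = -2 - B + 3/(20*B**2) (H(B) = (-2 + 1/(5*((B + B)*(B + B))/3)) - B = (-2 + 1/(5*((2*B)*(2*B))/3)) - B = (-2 + 1/(5*(4*B**2)/3)) - B = (-2 + 1/(20*B**2/3)) - B = (-2 + 3/(20*B**2)) - B = -2 - B + 3/(20*B**2))
s = -17/20 (s = -2 - (-4 + 3) + 3/(20*(-4 + 3)**2) = -2 - 1*(-1) + (3/20)/(-1)**2 = -2 + 1 + (3/20)*1 = -2 + 1 + 3/20 = -17/20 ≈ -0.85000)
s*(-7) = -17/20*(-7) = 119/20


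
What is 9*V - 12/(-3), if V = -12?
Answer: -104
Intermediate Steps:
9*V - 12/(-3) = 9*(-12) - 12/(-3) = -108 - 12*(-⅓) = -108 + 4 = -104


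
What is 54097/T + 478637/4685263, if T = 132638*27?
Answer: 178869631043/1525362333858 ≈ 0.11726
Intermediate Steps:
T = 3581226
54097/T + 478637/4685263 = 54097/3581226 + 478637/4685263 = 178869631043/1525362333858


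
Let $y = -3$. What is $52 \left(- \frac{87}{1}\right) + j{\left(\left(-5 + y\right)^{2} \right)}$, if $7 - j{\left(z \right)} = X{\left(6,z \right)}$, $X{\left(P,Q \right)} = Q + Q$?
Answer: $-4645$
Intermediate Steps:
$X{\left(P,Q \right)} = 2 Q$
$j{\left(z \right)} = 7 - 2 z$
$52 \left(- \frac{87}{1}\right) + j{\left(\left(-5 + y\right)^{2} \right)} = 52 \left(- \frac{87}{1}\right) + \left(7 - 2 \left(-5 - 3\right)^{2}\right) = 52 \left(\left(-87\right) 1\right) + \left(7 - 2 \left(-8\right)^{2}\right) = 52 \left(-87\right) + \left(7 - 128\right) = -4524 + \left(7 - 128\right) = -4524 - 121 = -4645$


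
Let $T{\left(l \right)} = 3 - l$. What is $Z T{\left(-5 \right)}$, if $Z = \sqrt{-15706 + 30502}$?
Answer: $48 \sqrt{411} \approx 973.11$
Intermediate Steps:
$Z = 6 \sqrt{411}$ ($Z = \sqrt{14796} = 6 \sqrt{411} \approx 121.64$)
$Z T{\left(-5 \right)} = 6 \sqrt{411} \left(3 - -5\right) = 6 \sqrt{411} \left(3 + 5\right) = 6 \sqrt{411} \cdot 8 = 48 \sqrt{411}$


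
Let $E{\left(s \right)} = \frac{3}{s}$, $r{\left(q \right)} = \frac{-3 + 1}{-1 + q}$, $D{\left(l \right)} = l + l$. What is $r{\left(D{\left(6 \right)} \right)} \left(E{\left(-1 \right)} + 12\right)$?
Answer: $- \frac{18}{11} \approx -1.6364$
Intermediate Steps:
$D{\left(l \right)} = 2 l$
$r{\left(q \right)} = - \frac{2}{-1 + q}$
$r{\left(D{\left(6 \right)} \right)} \left(E{\left(-1 \right)} + 12\right) = - \frac{2}{-1 + 2 \cdot 6} \left(\frac{3}{-1} + 12\right) = - \frac{2}{-1 + 12} \left(3 \left(-1\right) + 12\right) = - \frac{2}{11} \left(-3 + 12\right) = \left(-2\right) \frac{1}{11} \cdot 9 = \left(- \frac{2}{11}\right) 9 = - \frac{18}{11}$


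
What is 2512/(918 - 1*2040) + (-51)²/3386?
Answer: -2793655/1899546 ≈ -1.4707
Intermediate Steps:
2512/(918 - 1*2040) + (-51)²/3386 = 2512/(918 - 2040) + 2601*(1/3386) = 2512/(-1122) + 2601/3386 = 2512*(-1/1122) + 2601/3386 = -1256/561 + 2601/3386 = -2793655/1899546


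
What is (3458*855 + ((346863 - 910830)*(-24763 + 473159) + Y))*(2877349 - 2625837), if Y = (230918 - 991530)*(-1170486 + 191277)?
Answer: 123723915226155792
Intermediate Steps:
Y = 744798115908 (Y = -760612*(-979209) = 744798115908)
(3458*855 + ((346863 - 910830)*(-24763 + 473159) + Y))*(2877349 - 2625837) = (3458*855 + ((346863 - 910830)*(-24763 + 473159) + 744798115908))*(2877349 - 2625837) = (2956590 + (-563967*448396 + 744798115908))*251512 = (2956590 + (-252880546932 + 744798115908))*251512 = (2956590 + 491917568976)*251512 = 491920525566*251512 = 123723915226155792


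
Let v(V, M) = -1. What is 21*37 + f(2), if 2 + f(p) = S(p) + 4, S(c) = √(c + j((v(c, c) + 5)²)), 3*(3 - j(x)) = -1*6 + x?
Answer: 779 + √15/3 ≈ 780.29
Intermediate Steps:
j(x) = 5 - x/3 (j(x) = 3 - (-1*6 + x)/3 = 3 - (-6 + x)/3 = 3 + (2 - x/3) = 5 - x/3)
S(c) = √(-⅓ + c) (S(c) = √(c + (5 - (-1 + 5)²/3)) = √(c + (5 - ⅓*4²)) = √(c + (5 - ⅓*16)) = √(c + (5 - 16/3)) = √(c - ⅓) = √(-⅓ + c))
f(p) = 2 + √(-3 + 9*p)/3 (f(p) = -2 + (√(-3 + 9*p)/3 + 4) = -2 + (4 + √(-3 + 9*p)/3) = 2 + √(-3 + 9*p)/3)
21*37 + f(2) = 21*37 + (2 + √(-3 + 9*2)/3) = 777 + (2 + √(-3 + 18)/3) = 777 + (2 + √15/3) = 779 + √15/3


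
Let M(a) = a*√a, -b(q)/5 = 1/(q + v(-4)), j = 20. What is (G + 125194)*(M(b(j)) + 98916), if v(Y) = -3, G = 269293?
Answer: 39021076092 - 1972435*I*√85/289 ≈ 3.9021e+10 - 62924.0*I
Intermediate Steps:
b(q) = -5/(-3 + q) (b(q) = -5/(q - 3) = -5/(-3 + q))
M(a) = a^(3/2)
(G + 125194)*(M(b(j)) + 98916) = (269293 + 125194)*((-5/(-3 + 20))^(3/2) + 98916) = 394487*((-5/17)^(3/2) + 98916) = 394487*(-5*I*√85/289 + 98916) = 394487*(98916 - 5*I*√85/289) = 39021076092 - 1972435*I*√85/289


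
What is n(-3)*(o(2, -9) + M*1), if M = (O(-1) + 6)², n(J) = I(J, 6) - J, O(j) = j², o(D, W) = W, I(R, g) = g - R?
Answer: 480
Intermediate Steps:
n(J) = 6 - 2*J (n(J) = (6 - J) - J = 6 - 2*J)
M = 49 (M = ((-1)² + 6)² = (1 + 6)² = 7² = 49)
n(-3)*(o(2, -9) + M*1) = (6 - 2*(-3))*(-9 + 49*1) = (6 + 6)*(-9 + 49) = 12*40 = 480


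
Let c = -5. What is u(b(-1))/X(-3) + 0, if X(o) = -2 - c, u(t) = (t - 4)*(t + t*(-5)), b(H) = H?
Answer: -20/3 ≈ -6.6667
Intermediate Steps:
u(t) = -4*t*(-4 + t) (u(t) = (-4 + t)*(t - 5*t) = (-4 + t)*(-4*t) = -4*t*(-4 + t))
X(o) = 3 (X(o) = -2 - 1*(-5) = -2 + 5 = 3)
u(b(-1))/X(-3) + 0 = (4*(-1)*(4 - 1*(-1)))/3 + 0 = (4*(-1)*(4 + 1))/3 + 0 = (4*(-1)*5)/3 + 0 = (⅓)*(-20) + 0 = -20/3 + 0 = -20/3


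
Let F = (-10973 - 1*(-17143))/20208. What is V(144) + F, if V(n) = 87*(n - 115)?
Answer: 25495477/10104 ≈ 2523.3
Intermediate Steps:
V(n) = -10005 + 87*n (V(n) = 87*(-115 + n) = -10005 + 87*n)
F = 3085/10104 (F = (-10973 + 17143)*(1/20208) = 6170*(1/20208) = 3085/10104 ≈ 0.30532)
V(144) + F = (-10005 + 87*144) + 3085/10104 = (-10005 + 12528) + 3085/10104 = 2523 + 3085/10104 = 25495477/10104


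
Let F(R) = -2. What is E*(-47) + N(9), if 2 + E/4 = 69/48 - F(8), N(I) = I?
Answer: -1045/4 ≈ -261.25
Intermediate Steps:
E = 23/4 (E = -8 + 4*(69/48 - 1*(-2)) = -8 + 4*(69*(1/48) + 2) = -8 + 4*(23/16 + 2) = -8 + 4*(55/16) = -8 + 55/4 = 23/4 ≈ 5.7500)
E*(-47) + N(9) = (23/4)*(-47) + 9 = -1081/4 + 9 = -1045/4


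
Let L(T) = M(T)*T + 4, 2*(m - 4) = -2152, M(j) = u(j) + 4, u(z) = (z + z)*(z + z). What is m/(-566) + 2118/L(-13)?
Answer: 2068351/1250294 ≈ 1.6543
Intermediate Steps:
u(z) = 4*z² (u(z) = (2*z)*(2*z) = 4*z²)
M(j) = 4 + 4*j² (M(j) = 4*j² + 4 = 4 + 4*j²)
m = -1072 (m = 4 + (½)*(-2152) = 4 - 1076 = -1072)
L(T) = 4 + T*(4 + 4*T²) (L(T) = (4 + 4*T²)*T + 4 = T*(4 + 4*T²) + 4 = 4 + T*(4 + 4*T²))
m/(-566) + 2118/L(-13) = -1072/(-566) + 2118/(4 + 4*(-13) + 4*(-13)³) = -1072*(-1/566) + 2118/(4 - 52 + 4*(-2197)) = 536/283 + 2118/(4 - 52 - 8788) = 536/283 + 2118/(-8836) = 536/283 + 2118*(-1/8836) = 536/283 - 1059/4418 = 2068351/1250294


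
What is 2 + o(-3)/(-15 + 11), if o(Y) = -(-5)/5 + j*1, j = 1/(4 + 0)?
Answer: 27/16 ≈ 1.6875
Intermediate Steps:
j = ¼ (j = 1/4 = ¼ ≈ 0.25000)
o(Y) = 5/4 (o(Y) = -(-5)/5 + (¼)*1 = -(-5)/5 + ¼ = -5*(-⅕) + ¼ = 1 + ¼ = 5/4)
2 + o(-3)/(-15 + 11) = 2 + 5/(4*(-15 + 11)) = 2 + (5/4)/(-4) = 2 + (5/4)*(-¼) = 2 - 5/16 = 27/16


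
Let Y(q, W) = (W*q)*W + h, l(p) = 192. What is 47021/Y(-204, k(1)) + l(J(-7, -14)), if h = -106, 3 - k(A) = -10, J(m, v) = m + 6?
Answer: 6592723/34582 ≈ 190.64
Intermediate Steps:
J(m, v) = 6 + m
k(A) = 13 (k(A) = 3 - 1*(-10) = 3 + 10 = 13)
Y(q, W) = -106 + q*W² (Y(q, W) = (W*q)*W - 106 = q*W² - 106 = -106 + q*W²)
47021/Y(-204, k(1)) + l(J(-7, -14)) = 47021/(-106 - 204*13²) + 192 = 47021/(-106 - 204*169) + 192 = 47021/(-106 - 34476) + 192 = 47021/(-34582) + 192 = 47021*(-1/34582) + 192 = -47021/34582 + 192 = 6592723/34582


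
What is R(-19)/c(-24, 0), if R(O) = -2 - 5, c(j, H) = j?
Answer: 7/24 ≈ 0.29167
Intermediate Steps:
R(O) = -7
R(-19)/c(-24, 0) = -7/(-24) = -7*(-1/24) = 7/24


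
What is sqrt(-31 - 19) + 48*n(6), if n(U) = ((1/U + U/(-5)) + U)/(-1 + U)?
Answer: 1192/25 + 5*I*sqrt(2) ≈ 47.68 + 7.0711*I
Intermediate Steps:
n(U) = (1/U + 4*U/5)/(-1 + U) (n(U) = ((1/U + U*(-1/5)) + U)/(-1 + U) = ((1/U - U/5) + U)/(-1 + U) = (1/U + 4*U/5)/(-1 + U))
sqrt(-31 - 19) + 48*n(6) = sqrt(-31 - 19) + 48*((1/5)*(5 + 4*6**2)/(6*(-1 + 6))) = sqrt(-50) + 48*((1/5)*(1/6)*(5 + 4*36)/5) = 5*I*sqrt(2) + 48*((1/5)*(1/6)*(1/5)*(5 + 144)) = 5*I*sqrt(2) + 48*((1/5)*(1/6)*(1/5)*149) = 5*I*sqrt(2) + 48*(149/150) = 5*I*sqrt(2) + 1192/25 = 1192/25 + 5*I*sqrt(2)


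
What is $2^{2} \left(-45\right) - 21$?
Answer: $-201$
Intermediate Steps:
$2^{2} \left(-45\right) - 21 = 4 \left(-45\right) - 21 = -180 - 21 = -201$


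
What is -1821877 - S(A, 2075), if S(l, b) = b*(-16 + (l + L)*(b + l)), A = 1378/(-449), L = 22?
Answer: -16768712409377/201601 ≈ -8.3178e+7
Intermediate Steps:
A = -1378/449 (A = 1378*(-1/449) = -1378/449 ≈ -3.0690)
S(l, b) = b*(-16 + (22 + l)*(b + l)) (S(l, b) = b*(-16 + (l + 22)*(b + l)) = b*(-16 + (22 + l)*(b + l)))
-1821877 - S(A, 2075) = -1821877 - 2075*(-16 + (-1378/449)² + 22*2075 + 22*(-1378/449) + 2075*(-1378/449)) = -1821877 - 2075*(-16 + 1898884/201601 + 45650 - 30316/449 - 2859350/449) = -1821877 - 2075*7904298884/201601 = -1821877 - 1*16401420184300/201601 = -1821877 - 16401420184300/201601 = -16768712409377/201601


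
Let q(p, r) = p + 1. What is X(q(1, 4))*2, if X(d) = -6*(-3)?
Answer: 36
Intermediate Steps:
q(p, r) = 1 + p
X(d) = 18
X(q(1, 4))*2 = 18*2 = 36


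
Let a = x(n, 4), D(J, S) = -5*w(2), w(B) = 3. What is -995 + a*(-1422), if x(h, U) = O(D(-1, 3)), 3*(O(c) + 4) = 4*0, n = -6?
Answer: 4693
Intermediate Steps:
D(J, S) = -15 (D(J, S) = -5*3 = -15)
O(c) = -4 (O(c) = -4 + (4*0)/3 = -4 + (⅓)*0 = -4 + 0 = -4)
x(h, U) = -4
a = -4
-995 + a*(-1422) = -995 - 4*(-1422) = -995 + 5688 = 4693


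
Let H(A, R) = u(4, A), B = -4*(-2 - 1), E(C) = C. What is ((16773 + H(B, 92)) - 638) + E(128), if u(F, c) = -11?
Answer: 16252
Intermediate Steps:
B = 12 (B = -4*(-3) = 12)
H(A, R) = -11
((16773 + H(B, 92)) - 638) + E(128) = ((16773 - 11) - 638) + 128 = (16762 - 638) + 128 = 16124 + 128 = 16252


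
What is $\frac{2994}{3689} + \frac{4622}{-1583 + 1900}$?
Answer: $\frac{17999656}{1169413} \approx 15.392$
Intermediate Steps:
$\frac{2994}{3689} + \frac{4622}{-1583 + 1900} = 2994 \cdot \frac{1}{3689} + \frac{4622}{317} = \frac{2994}{3689} + 4622 \cdot \frac{1}{317} = \frac{2994}{3689} + \frac{4622}{317} = \frac{17999656}{1169413}$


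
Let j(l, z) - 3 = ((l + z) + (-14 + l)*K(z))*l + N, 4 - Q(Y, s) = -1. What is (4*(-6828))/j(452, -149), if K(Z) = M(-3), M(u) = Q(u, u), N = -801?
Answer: -4552/187673 ≈ -0.024255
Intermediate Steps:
Q(Y, s) = 5 (Q(Y, s) = 4 - 1*(-1) = 4 + 1 = 5)
M(u) = 5
K(Z) = 5
j(l, z) = -798 + l*(-70 + z + 6*l) (j(l, z) = 3 + (((l + z) + (-14 + l)*5)*l - 801) = 3 + (((l + z) + (-70 + 5*l))*l - 801) = 3 + ((-70 + z + 6*l)*l - 801) = 3 + (l*(-70 + z + 6*l) - 801) = 3 + (-801 + l*(-70 + z + 6*l)) = -798 + l*(-70 + z + 6*l))
(4*(-6828))/j(452, -149) = (4*(-6828))/(-798 - 70*452 + 6*452**2 + 452*(-149)) = -27312/(-798 - 31640 + 6*204304 - 67348) = -27312/(-798 - 31640 + 1225824 - 67348) = -27312/1126038 = -27312*1/1126038 = -4552/187673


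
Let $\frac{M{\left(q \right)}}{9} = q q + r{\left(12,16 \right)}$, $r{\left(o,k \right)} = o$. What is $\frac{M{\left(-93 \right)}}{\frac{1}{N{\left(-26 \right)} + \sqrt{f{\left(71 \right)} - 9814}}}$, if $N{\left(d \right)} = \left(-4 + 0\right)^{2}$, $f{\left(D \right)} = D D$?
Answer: $1247184 + 77949 i \sqrt{4773} \approx 1.2472 \cdot 10^{6} + 5.3853 \cdot 10^{6} i$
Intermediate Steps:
$f{\left(D \right)} = D^{2}$
$M{\left(q \right)} = 108 + 9 q^{2}$ ($M{\left(q \right)} = 9 \left(q q + 12\right) = 9 \left(q^{2} + 12\right) = 9 \left(12 + q^{2}\right) = 108 + 9 q^{2}$)
$N{\left(d \right)} = 16$ ($N{\left(d \right)} = \left(-4\right)^{2} = 16$)
$\frac{M{\left(-93 \right)}}{\frac{1}{N{\left(-26 \right)} + \sqrt{f{\left(71 \right)} - 9814}}} = \frac{108 + 9 \left(-93\right)^{2}}{\frac{1}{16 + \sqrt{71^{2} - 9814}}} = \frac{108 + 9 \cdot 8649}{\frac{1}{16 + \sqrt{5041 - 9814}}} = \frac{108 + 77841}{\frac{1}{16 + \sqrt{-4773}}} = \frac{77949}{\frac{1}{16 + i \sqrt{4773}}} = 77949 \left(16 + i \sqrt{4773}\right) = 1247184 + 77949 i \sqrt{4773}$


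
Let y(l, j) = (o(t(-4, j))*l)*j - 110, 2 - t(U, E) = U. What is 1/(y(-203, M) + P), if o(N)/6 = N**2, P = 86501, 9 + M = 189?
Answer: -1/7806249 ≈ -1.2810e-7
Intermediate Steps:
M = 180 (M = -9 + 189 = 180)
t(U, E) = 2 - U
o(N) = 6*N**2
y(l, j) = -110 + 216*j*l (y(l, j) = ((6*(2 - 1*(-4))**2)*l)*j - 110 = ((6*(2 + 4)**2)*l)*j - 110 = ((6*6**2)*l)*j - 110 = ((6*36)*l)*j - 110 = (216*l)*j - 110 = 216*j*l - 110 = -110 + 216*j*l)
1/(y(-203, M) + P) = 1/((-110 + 216*180*(-203)) + 86501) = 1/((-110 - 7892640) + 86501) = 1/(-7892750 + 86501) = 1/(-7806249) = -1/7806249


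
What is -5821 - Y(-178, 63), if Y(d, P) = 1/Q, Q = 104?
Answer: -605385/104 ≈ -5821.0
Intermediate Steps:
Y(d, P) = 1/104
-5821 - Y(-178, 63) = -5821 - 1*1/104 = -5821 - 1/104 = -605385/104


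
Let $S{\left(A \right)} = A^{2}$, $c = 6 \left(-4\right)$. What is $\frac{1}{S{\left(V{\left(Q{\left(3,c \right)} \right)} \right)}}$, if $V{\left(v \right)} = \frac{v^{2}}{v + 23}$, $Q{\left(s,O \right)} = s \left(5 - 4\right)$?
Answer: $\frac{676}{81} \approx 8.3457$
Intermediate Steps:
$c = -24$
$Q{\left(s,O \right)} = s$ ($Q{\left(s,O \right)} = s 1 = s$)
$V{\left(v \right)} = \frac{v^{2}}{23 + v}$
$\frac{1}{S{\left(V{\left(Q{\left(3,c \right)} \right)} \right)}} = \frac{1}{\left(\frac{3^{2}}{23 + 3}\right)^{2}} = \frac{1}{\left(\frac{9}{26}\right)^{2}} = \frac{1}{\frac{81}{676}} = \frac{676}{81}$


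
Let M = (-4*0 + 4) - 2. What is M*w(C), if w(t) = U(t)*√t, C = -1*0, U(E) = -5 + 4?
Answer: 0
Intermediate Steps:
U(E) = -1
C = 0
w(t) = -√t
M = 2 (M = (0 + 4) - 2 = 4 - 2 = 2)
M*w(C) = 2*(-√0) = 2*(-1*0) = 2*0 = 0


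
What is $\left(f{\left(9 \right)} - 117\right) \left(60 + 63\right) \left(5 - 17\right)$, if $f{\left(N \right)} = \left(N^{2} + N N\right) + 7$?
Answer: $-76752$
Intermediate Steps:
$f{\left(N \right)} = 7 + 2 N^{2}$ ($f{\left(N \right)} = \left(N^{2} + N^{2}\right) + 7 = 2 N^{2} + 7 = 7 + 2 N^{2}$)
$\left(f{\left(9 \right)} - 117\right) \left(60 + 63\right) \left(5 - 17\right) = \left(\left(7 + 2 \cdot 9^{2}\right) - 117\right) \left(60 + 63\right) \left(5 - 17\right) = \left(\left(7 + 2 \cdot 81\right) - 117\right) 123 \left(-12\right) = \left(\left(7 + 162\right) - 117\right) \left(-1476\right) = \left(169 - 117\right) \left(-1476\right) = 52 \left(-1476\right) = -76752$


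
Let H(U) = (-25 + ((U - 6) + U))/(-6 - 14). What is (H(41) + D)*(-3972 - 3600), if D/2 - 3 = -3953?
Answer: 299190543/5 ≈ 5.9838e+7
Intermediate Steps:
D = -7900 (D = 6 + 2*(-3953) = 6 - 7906 = -7900)
H(U) = 31/20 - U/10 (H(U) = (-25 + ((-6 + U) + U))/(-20) = (-25 + (-6 + 2*U))*(-1/20) = (-31 + 2*U)*(-1/20) = 31/20 - U/10)
(H(41) + D)*(-3972 - 3600) = ((31/20 - ⅒*41) - 7900)*(-3972 - 3600) = ((31/20 - 41/10) - 7900)*(-7572) = (-51/20 - 7900)*(-7572) = -158051/20*(-7572) = 299190543/5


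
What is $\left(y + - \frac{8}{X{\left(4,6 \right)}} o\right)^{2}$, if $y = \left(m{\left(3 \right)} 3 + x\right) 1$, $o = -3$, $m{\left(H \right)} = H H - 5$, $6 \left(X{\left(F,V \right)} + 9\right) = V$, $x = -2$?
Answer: $49$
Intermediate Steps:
$X{\left(F,V \right)} = -9 + \frac{V}{6}$
$m{\left(H \right)} = -5 + H^{2}$ ($m{\left(H \right)} = H^{2} - 5 = -5 + H^{2}$)
$y = 10$ ($y = \left(\left(-5 + 3^{2}\right) 3 - 2\right) 1 = \left(\left(-5 + 9\right) 3 - 2\right) 1 = \left(4 \cdot 3 - 2\right) 1 = \left(12 - 2\right) 1 = 10 \cdot 1 = 10$)
$\left(y + - \frac{8}{X{\left(4,6 \right)}} o\right)^{2} = \left(10 + - \frac{8}{-9 + \frac{1}{6} \cdot 6} \left(-3\right)\right)^{2} = \left(10 + - \frac{8}{-9 + 1} \left(-3\right)\right)^{2} = \left(10 + - \frac{8}{-8} \left(-3\right)\right)^{2} = \left(10 + \left(-8\right) \left(- \frac{1}{8}\right) \left(-3\right)\right)^{2} = \left(10 + 1 \left(-3\right)\right)^{2} = \left(10 - 3\right)^{2} = 7^{2} = 49$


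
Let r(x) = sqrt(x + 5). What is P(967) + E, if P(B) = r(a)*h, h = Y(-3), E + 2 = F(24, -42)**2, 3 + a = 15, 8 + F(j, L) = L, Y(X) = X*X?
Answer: 2498 + 9*sqrt(17) ≈ 2535.1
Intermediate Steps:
Y(X) = X**2
F(j, L) = -8 + L
a = 12 (a = -3 + 15 = 12)
r(x) = sqrt(5 + x)
E = 2498 (E = -2 + (-8 - 42)**2 = -2 + (-50)**2 = -2 + 2500 = 2498)
h = 9 (h = (-3)**2 = 9)
P(B) = 9*sqrt(17) (P(B) = sqrt(5 + 12)*9 = sqrt(17)*9 = 9*sqrt(17))
P(967) + E = 9*sqrt(17) + 2498 = 2498 + 9*sqrt(17)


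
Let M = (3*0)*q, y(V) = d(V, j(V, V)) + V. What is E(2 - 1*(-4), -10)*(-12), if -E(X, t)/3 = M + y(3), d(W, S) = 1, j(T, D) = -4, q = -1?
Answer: 144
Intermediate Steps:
y(V) = 1 + V
M = 0 (M = (3*0)*(-1) = 0*(-1) = 0)
E(X, t) = -12 (E(X, t) = -3*(0 + (1 + 3)) = -3*(0 + 4) = -3*4 = -12)
E(2 - 1*(-4), -10)*(-12) = -12*(-12) = 144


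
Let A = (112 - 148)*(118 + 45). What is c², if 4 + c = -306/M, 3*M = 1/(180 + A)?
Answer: 27264897696400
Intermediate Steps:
A = -5868 (A = -36*163 = -5868)
M = -1/17064 (M = 1/(3*(180 - 5868)) = (⅓)/(-5688) = (⅓)*(-1/5688) = -1/17064 ≈ -5.8603e-5)
c = 5221580 (c = -4 - 306/(-1/17064) = -4 - 306*(-17064) = -4 + 5221584 = 5221580)
c² = 5221580² = 27264897696400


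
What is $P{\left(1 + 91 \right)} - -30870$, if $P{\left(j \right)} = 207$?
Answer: $31077$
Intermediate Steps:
$P{\left(1 + 91 \right)} - -30870 = 207 - -30870 = 207 + 30870 = 31077$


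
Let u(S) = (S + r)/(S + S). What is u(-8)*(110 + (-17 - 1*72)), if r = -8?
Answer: 21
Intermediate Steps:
u(S) = (-8 + S)/(2*S) (u(S) = (S - 8)/(S + S) = (-8 + S)/((2*S)) = (-8 + S)*(1/(2*S)) = (-8 + S)/(2*S))
u(-8)*(110 + (-17 - 1*72)) = ((1/2)*(-8 - 8)/(-8))*(110 + (-17 - 1*72)) = ((1/2)*(-1/8)*(-16))*(110 + (-17 - 72)) = 1*(110 - 89) = 1*21 = 21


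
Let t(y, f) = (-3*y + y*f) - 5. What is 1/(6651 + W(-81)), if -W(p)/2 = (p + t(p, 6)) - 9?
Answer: 1/7327 ≈ 0.00013648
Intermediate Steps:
t(y, f) = -5 - 3*y + f*y (t(y, f) = (-3*y + f*y) - 5 = -5 - 3*y + f*y)
W(p) = 28 - 8*p (W(p) = -2*((p + (-5 - 3*p + 6*p)) - 9) = -2*((p + (-5 + 3*p)) - 9) = -2*((-5 + 4*p) - 9) = -2*(-14 + 4*p) = 28 - 8*p)
1/(6651 + W(-81)) = 1/(6651 + (28 - 8*(-81))) = 1/(6651 + (28 + 648)) = 1/(6651 + 676) = 1/7327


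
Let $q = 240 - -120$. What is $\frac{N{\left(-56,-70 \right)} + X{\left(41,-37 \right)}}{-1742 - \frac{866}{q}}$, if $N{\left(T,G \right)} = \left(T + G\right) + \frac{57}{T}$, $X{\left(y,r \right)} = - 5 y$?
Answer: $\frac{836685}{4395902} \approx 0.19033$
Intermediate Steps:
$q = 360$ ($q = 240 + 120 = 360$)
$N{\left(T,G \right)} = G + T + \frac{57}{T}$ ($N{\left(T,G \right)} = \left(G + T\right) + \frac{57}{T} = G + T + \frac{57}{T}$)
$\frac{N{\left(-56,-70 \right)} + X{\left(41,-37 \right)}}{-1742 - \frac{866}{q}} = \frac{\left(-70 - 56 + \frac{57}{-56}\right) - 205}{-1742 - \frac{866}{360}} = \frac{\left(-70 - 56 + 57 \left(- \frac{1}{56}\right)\right) - 205}{-1742 - \frac{433}{180}} = \frac{\left(-70 - 56 - \frac{57}{56}\right) - 205}{-1742 - \frac{433}{180}} = \frac{- \frac{7113}{56} - 205}{- \frac{313993}{180}} = \left(- \frac{18593}{56}\right) \left(- \frac{180}{313993}\right) = \frac{836685}{4395902}$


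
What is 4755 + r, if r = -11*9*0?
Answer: 4755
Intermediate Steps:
r = 0 (r = -99*0 = 0)
4755 + r = 4755 + 0 = 4755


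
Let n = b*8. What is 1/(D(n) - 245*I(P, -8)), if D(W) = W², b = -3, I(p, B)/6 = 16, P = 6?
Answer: -1/22944 ≈ -4.3584e-5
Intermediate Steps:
I(p, B) = 96 (I(p, B) = 6*16 = 96)
n = -24 (n = -3*8 = -24)
1/(D(n) - 245*I(P, -8)) = 1/((-24)² - 245*96) = 1/(576 - 23520) = 1/(-22944) = -1/22944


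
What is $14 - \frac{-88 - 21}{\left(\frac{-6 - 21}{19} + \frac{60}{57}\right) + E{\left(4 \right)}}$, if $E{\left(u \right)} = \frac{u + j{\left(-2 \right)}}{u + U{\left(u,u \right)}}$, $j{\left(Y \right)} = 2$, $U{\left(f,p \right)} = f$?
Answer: $\frac{8690}{29} \approx 299.66$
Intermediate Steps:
$E{\left(u \right)} = \frac{2 + u}{2 u}$ ($E{\left(u \right)} = \frac{u + 2}{u + u} = \frac{2 + u}{2 u}$)
$14 - \frac{-88 - 21}{\left(\frac{-6 - 21}{19} + \frac{60}{57}\right) + E{\left(4 \right)}} = 14 - \frac{-88 - 21}{\left(\frac{-6 - 21}{19} + \frac{60}{57}\right) + \frac{2 + 4}{2 \cdot 4}} = 14 - - \frac{109}{\left(\left(-27\right) \frac{1}{19} + 60 \cdot \frac{1}{57}\right) + \frac{1}{2} \cdot \frac{1}{4} \cdot 6} = 14 - - \frac{109}{\left(- \frac{27}{19} + \frac{20}{19}\right) + \frac{3}{4}} = 14 - - \frac{109}{- \frac{7}{19} + \frac{3}{4}} = 14 - - \frac{109}{\frac{29}{76}} = 14 - \left(-109\right) \frac{76}{29} = 14 - - \frac{8284}{29} = 14 + \frac{8284}{29} = \frac{8690}{29}$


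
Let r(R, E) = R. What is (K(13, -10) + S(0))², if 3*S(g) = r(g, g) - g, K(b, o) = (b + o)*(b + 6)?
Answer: 3249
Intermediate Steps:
K(b, o) = (6 + b)*(b + o) (K(b, o) = (b + o)*(6 + b) = (6 + b)*(b + o))
S(g) = 0 (S(g) = (g - g)/3 = (⅓)*0 = 0)
(K(13, -10) + S(0))² = ((13² + 6*13 + 6*(-10) + 13*(-10)) + 0)² = ((169 + 78 - 60 - 130) + 0)² = (57 + 0)² = 57² = 3249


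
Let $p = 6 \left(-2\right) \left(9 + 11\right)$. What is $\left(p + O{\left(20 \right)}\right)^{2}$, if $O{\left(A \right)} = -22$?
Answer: $68644$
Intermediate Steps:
$p = -240$ ($p = \left(-12\right) 20 = -240$)
$\left(p + O{\left(20 \right)}\right)^{2} = \left(-240 - 22\right)^{2} = \left(-262\right)^{2} = 68644$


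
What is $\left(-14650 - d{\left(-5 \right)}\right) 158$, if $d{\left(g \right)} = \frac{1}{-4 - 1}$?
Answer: $- \frac{11573342}{5} \approx -2.3147 \cdot 10^{6}$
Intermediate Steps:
$d{\left(g \right)} = - \frac{1}{5}$ ($d{\left(g \right)} = \frac{1}{-5} = - \frac{1}{5}$)
$\left(-14650 - d{\left(-5 \right)}\right) 158 = \left(-14650 - - \frac{1}{5}\right) 158 = \left(-14650 + \frac{1}{5}\right) 158 = \left(- \frac{73249}{5}\right) 158 = - \frac{11573342}{5}$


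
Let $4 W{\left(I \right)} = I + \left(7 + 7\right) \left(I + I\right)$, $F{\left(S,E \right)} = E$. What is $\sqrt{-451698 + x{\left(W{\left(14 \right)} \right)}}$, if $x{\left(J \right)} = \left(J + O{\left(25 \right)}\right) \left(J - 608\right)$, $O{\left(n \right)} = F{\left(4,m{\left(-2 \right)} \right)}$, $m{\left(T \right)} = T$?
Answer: $\frac{i \sqrt{2008379}}{2} \approx 708.59 i$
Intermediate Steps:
$W{\left(I \right)} = \frac{29 I}{4}$ ($W{\left(I \right)} = \frac{I + \left(7 + 7\right) \left(I + I\right)}{4} = \frac{I + 14 \cdot 2 I}{4} = \frac{I + 28 I}{4} = \frac{29 I}{4}$)
$O{\left(n \right)} = -2$
$x{\left(J \right)} = \left(-608 + J\right) \left(-2 + J\right)$ ($x{\left(J \right)} = \left(J - 2\right) \left(J - 608\right) = \left(-2 + J\right) \left(-608 + J\right) = \left(-608 + J\right) \left(-2 + J\right)$)
$\sqrt{-451698 + x{\left(W{\left(14 \right)} \right)}} = \sqrt{-451698 + \left(1216 + \left(\frac{29}{4} \cdot 14\right)^{2} - 610 \cdot \frac{29}{4} \cdot 14\right)} = \sqrt{-451698 + \left(1216 + \left(\frac{203}{2}\right)^{2} - 61915\right)} = \sqrt{-451698 + \left(1216 + \frac{41209}{4} - 61915\right)} = \sqrt{-451698 - \frac{201587}{4}} = \sqrt{- \frac{2008379}{4}} = \frac{i \sqrt{2008379}}{2}$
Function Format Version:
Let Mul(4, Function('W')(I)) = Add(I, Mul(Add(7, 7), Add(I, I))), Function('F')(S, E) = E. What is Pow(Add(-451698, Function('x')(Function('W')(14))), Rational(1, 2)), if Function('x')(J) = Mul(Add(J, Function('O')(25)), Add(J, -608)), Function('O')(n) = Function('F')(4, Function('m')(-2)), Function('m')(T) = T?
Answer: Mul(Rational(1, 2), I, Pow(2008379, Rational(1, 2))) ≈ Mul(708.59, I)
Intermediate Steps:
Function('W')(I) = Mul(Rational(29, 4), I) (Function('W')(I) = Mul(Rational(1, 4), Add(I, Mul(Add(7, 7), Add(I, I)))) = Mul(Rational(1, 4), Add(I, Mul(14, Mul(2, I)))) = Mul(Rational(1, 4), Add(I, Mul(28, I))) = Mul(Rational(1, 4), Mul(29, I)) = Mul(Rational(29, 4), I))
Function('O')(n) = -2
Function('x')(J) = Mul(Add(-608, J), Add(-2, J)) (Function('x')(J) = Mul(Add(J, -2), Add(J, -608)) = Mul(Add(-2, J), Add(-608, J)) = Mul(Add(-608, J), Add(-2, J)))
Pow(Add(-451698, Function('x')(Function('W')(14))), Rational(1, 2)) = Pow(Add(-451698, Add(1216, Pow(Mul(Rational(29, 4), 14), 2), Mul(-610, Mul(Rational(29, 4), 14)))), Rational(1, 2)) = Pow(Add(-451698, Add(1216, Pow(Rational(203, 2), 2), Mul(-610, Rational(203, 2)))), Rational(1, 2)) = Pow(Add(-451698, Add(1216, Rational(41209, 4), -61915)), Rational(1, 2)) = Pow(Add(-451698, Rational(-201587, 4)), Rational(1, 2)) = Pow(Rational(-2008379, 4), Rational(1, 2)) = Mul(Rational(1, 2), I, Pow(2008379, Rational(1, 2)))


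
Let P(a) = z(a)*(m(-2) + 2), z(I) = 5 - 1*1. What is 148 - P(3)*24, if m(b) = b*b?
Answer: -428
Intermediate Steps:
z(I) = 4 (z(I) = 5 - 1 = 4)
m(b) = b²
P(a) = 24 (P(a) = 4*((-2)² + 2) = 4*(4 + 2) = 4*6 = 24)
148 - P(3)*24 = 148 - 24*24 = 148 - 1*576 = 148 - 576 = -428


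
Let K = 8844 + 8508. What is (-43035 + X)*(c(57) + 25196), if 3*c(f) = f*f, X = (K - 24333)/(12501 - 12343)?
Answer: -178868302569/158 ≈ -1.1321e+9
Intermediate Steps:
K = 17352
X = -6981/158 (X = (17352 - 24333)/(12501 - 12343) = -6981/158 ≈ -44.184)
c(f) = f²/3 (c(f) = (f*f)/3 = f²/3)
(-43035 + X)*(c(57) + 25196) = (-43035 - 6981/158)*((⅓)*57² + 25196) = -6806511*((⅓)*3249 + 25196)/158 = -6806511*(1083 + 25196)/158 = -6806511/158*26279 = -178868302569/158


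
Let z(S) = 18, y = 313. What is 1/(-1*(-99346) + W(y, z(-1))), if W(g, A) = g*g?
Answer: 1/197315 ≈ 5.0680e-6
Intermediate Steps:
W(g, A) = g²
1/(-1*(-99346) + W(y, z(-1))) = 1/(-1*(-99346) + 313²) = 1/(99346 + 97969) = 1/197315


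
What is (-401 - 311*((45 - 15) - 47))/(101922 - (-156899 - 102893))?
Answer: 2443/180857 ≈ 0.013508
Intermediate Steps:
(-401 - 311*((45 - 15) - 47))/(101922 - (-156899 - 102893)) = (-401 - 311*(30 - 47))/(101922 - 1*(-259792)) = (-401 - 311*(-17))/(101922 + 259792) = (-401 + 5287)/361714 = 4886*(1/361714) = 2443/180857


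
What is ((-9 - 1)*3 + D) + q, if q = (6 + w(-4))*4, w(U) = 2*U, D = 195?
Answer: 157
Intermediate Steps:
q = -8 (q = (6 + 2*(-4))*4 = (6 - 8)*4 = -2*4 = -8)
((-9 - 1)*3 + D) + q = ((-9 - 1)*3 + 195) - 8 = (-10*3 + 195) - 8 = (-30 + 195) - 8 = 165 - 8 = 157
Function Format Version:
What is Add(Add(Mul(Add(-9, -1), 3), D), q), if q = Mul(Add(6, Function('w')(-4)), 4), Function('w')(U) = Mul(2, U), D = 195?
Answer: 157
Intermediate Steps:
q = -8 (q = Mul(Add(6, Mul(2, -4)), 4) = Mul(Add(6, -8), 4) = Mul(-2, 4) = -8)
Add(Add(Mul(Add(-9, -1), 3), D), q) = Add(Add(Mul(Add(-9, -1), 3), 195), -8) = Add(Add(Mul(-10, 3), 195), -8) = Add(Add(-30, 195), -8) = Add(165, -8) = 157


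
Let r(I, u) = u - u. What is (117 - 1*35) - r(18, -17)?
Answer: 82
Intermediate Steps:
r(I, u) = 0
(117 - 1*35) - r(18, -17) = (117 - 1*35) - 1*0 = (117 - 35) + 0 = 82 + 0 = 82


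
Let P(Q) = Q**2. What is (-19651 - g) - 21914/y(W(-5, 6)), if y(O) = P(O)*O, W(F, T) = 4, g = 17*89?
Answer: -688205/32 ≈ -21506.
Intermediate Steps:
g = 1513
y(O) = O**3 (y(O) = O**2*O = O**3)
(-19651 - g) - 21914/y(W(-5, 6)) = (-19651 - 1*1513) - 21914/(4**3) = (-19651 - 1513) - 21914/64 = -21164 - 21914*1/64 = -21164 - 10957/32 = -688205/32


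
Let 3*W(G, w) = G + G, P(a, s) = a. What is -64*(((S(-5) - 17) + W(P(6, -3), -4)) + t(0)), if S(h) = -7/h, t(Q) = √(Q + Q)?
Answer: 3712/5 ≈ 742.40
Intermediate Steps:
W(G, w) = 2*G/3 (W(G, w) = (G + G)/3 = (2*G)/3 = 2*G/3)
t(Q) = √2*√Q (t(Q) = √(2*Q) = √2*√Q)
-64*(((S(-5) - 17) + W(P(6, -3), -4)) + t(0)) = -64*(((-7/(-5) - 17) + (⅔)*6) + √2*√0) = -64*(((-7*(-⅕) - 17) + 4) + √2*0) = -64*(((7/5 - 17) + 4) + 0) = -64*((-78/5 + 4) + 0) = -64*(-58/5 + 0) = -64*(-58/5) = 3712/5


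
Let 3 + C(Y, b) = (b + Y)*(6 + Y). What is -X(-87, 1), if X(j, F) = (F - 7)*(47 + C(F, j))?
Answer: -3348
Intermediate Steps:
C(Y, b) = -3 + (6 + Y)*(Y + b) (C(Y, b) = -3 + (b + Y)*(6 + Y) = -3 + (Y + b)*(6 + Y) = -3 + (6 + Y)*(Y + b))
X(j, F) = (-7 + F)*(44 + F² + 6*F + 6*j + F*j) (X(j, F) = (F - 7)*(47 + (-3 + F² + 6*F + 6*j + F*j)) = (-7 + F)*(44 + F² + 6*F + 6*j + F*j))
-X(-87, 1) = -(-308 + 1³ - 1*1² - 42*(-87) + 2*1 - 87*1² - 1*1*(-87)) = -(-308 + 1 - 1*1 + 3654 + 2 - 87*1 + 87) = -(-308 + 1 - 1 + 3654 + 2 - 87 + 87) = -1*3348 = -3348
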